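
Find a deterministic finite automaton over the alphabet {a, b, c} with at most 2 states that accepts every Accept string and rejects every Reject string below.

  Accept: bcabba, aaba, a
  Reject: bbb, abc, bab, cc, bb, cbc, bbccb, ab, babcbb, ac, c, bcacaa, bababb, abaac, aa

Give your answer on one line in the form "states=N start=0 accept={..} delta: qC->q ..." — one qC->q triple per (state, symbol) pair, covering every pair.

states=2 start=0 accept={1} delta: 0a->1 0b->0 0c->0 1a->0 1b->0 1c->0

State merging on the prefix tree: take the shortest (then alphabetical) example prefix whose next move is undefined and point that move at state 0, else 1, else 2, ...; a target is out if some Accept/Reject pair would then sit in one state with the same input left (inseparable). If every existing state is out, open a new one.
a: 0a undefined. 0a->0: no, a/aa meet in 0. Open state 1: 0a->1.
b: 0b undefined. 0b->0: ok.
c: 0c undefined. 0c->0: ok.
aa: 1a undefined. 1a->0: ok.
ab: 1b undefined. 1b->0: ok.
ac: 1c undefined. 1c->0: ok.
All examples now run through 2 states with every (state, symbol) defined. Accept strings end in {1}, Reject strings end in {0}; accept={1}.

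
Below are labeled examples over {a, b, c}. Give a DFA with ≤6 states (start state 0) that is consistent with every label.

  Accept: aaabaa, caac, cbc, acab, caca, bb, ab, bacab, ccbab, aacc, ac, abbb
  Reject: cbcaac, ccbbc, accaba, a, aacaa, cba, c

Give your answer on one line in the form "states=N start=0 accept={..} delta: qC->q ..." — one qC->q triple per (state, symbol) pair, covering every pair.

Fold the examples into a partial DFA from state 0: repeatedly fix the first undefined (state, symbol) met by the shortest-then-alphabetical prefix, trying targets in increasing order and rejecting any under which an Accept and a Reject string meet in one state with the same remainder; add a state when all current targets are rejected. Accepting states are where Accept strings end.
a: 0a undefined. 0a->0: no, ac/c meet in 0 with "c" left. Open state 1: 0a->1.
b: 0b undefined. 0b->0: ok.
c: 0c undefined. 0c->0: no, caac/cbcaac meet in 1 with "ac" left. 0c->1: ok.
aa: 1a undefined. 1a->0: ok.
ab: 1b undefined. 1b->0: no, caac/cbcaac meet in 1 with "c" left. 1b->1: no, aaabaa/a meet in 1. Open state 2: 1b->2.
ac: 1c undefined. 1c->0: ok.
abb: 2b undefined. 2b->0: ok.
cba: 2a undefined. 2a->0: no, aaabaa/ccbbc meet in 1. 2a->1: ok.
cbc: 2c undefined. 2c->0: ok.
All examples now run through 3 states with every (state, symbol) defined. Accept strings end in {0,2}, Reject strings end in {1}; accept={0,2}.

states=3 start=0 accept={0,2} delta: 0a->1 0b->0 0c->1 1a->0 1b->2 1c->0 2a->1 2b->0 2c->0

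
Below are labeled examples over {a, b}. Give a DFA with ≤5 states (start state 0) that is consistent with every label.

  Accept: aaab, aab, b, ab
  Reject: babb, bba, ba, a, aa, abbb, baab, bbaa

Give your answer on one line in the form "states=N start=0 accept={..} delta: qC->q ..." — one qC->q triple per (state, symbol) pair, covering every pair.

State merging on the prefix tree: take the shortest (then alphabetical) example prefix whose next move is undefined and point that move at state 0, else 1, else 2, ...; a target is out if some Accept/Reject pair would then sit in one state with the same input left (inseparable). If every existing state is out, open a new one.
a: 0a undefined. 0a->0: ok.
b: 0b undefined. 0b->0: no, aaab/babb meet in 0. Open state 1: 0b->1.
ba: 1a undefined. 1a->0: no, aaab/baab meet in 1. 1a->1: no, aaab/ba meet in 1. Open state 2: 1a->2.
bb: 1b undefined. 1b->0: no, aaab/abbb meet in 1. 1b->1: no, aaab/abbb meet in 1. 1b->2: ok.
baa: 2a undefined. 2a->0: no, aaab/baab meet in 1. 2a->1: no, aaab/bba meet in 1. 2a->2: ok.
bab: 2b undefined. 2b->0: no, aaab/babb meet in 1. 2b->1: no, aaab/abbb meet in 1. 2b->2: ok.
All examples now run through 3 states with every (state, symbol) defined. Accept strings end in {1}, Reject strings end in {0,2}; accept={1}.

states=3 start=0 accept={1} delta: 0a->0 0b->1 1a->2 1b->2 2a->2 2b->2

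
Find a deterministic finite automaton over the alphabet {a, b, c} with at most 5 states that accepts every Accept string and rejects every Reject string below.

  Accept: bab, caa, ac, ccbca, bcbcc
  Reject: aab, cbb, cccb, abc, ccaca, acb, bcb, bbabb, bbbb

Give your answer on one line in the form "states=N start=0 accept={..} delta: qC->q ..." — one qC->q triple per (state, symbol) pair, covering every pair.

states=4 start=0 accept={2} delta: 0a->0 0b->1 0c->2 1a->1 1b->2 1c->0 2a->2 2b->0 2c->3 3a->1 3b->0 3c->0

Grow the machine one transition at a time. Run the examples from 0; the earliest place one falls off (shortest prefix, ties alphabetical) gets sent to the lowest-numbered state that keeps every Accept/Reject pair distinguishable — a pair clashes when both reach the same state with identical unread suffix — and to a fresh state only if none does.
a: 0a undefined. 0a->0: ok.
b: 0b undefined. 0b->0: no, bab/aab meet in 0. Open state 1: 0b->1.
c: 0c undefined. 0c->0: no, caa/ccaca meet in 0. 0c->1: no, ac/aab meet in 1. Open state 2: 0c->2.
ba: 1a undefined. 1a->0: no, bab/aab meet in 1. 1a->1: ok.
bb: 1b undefined. 1b->0: no, bab/bbabb meet in 0. 1b->1: no, bab/aab meet in 1. 1b->2: ok.
bc: 1c undefined. 1c->0: ok.
ca: 2a undefined. 2a->0: no, bab/bbabb meet in 2. 2a->1: no, caa/aab meet in 1. 2a->2: ok.
cb: 2b undefined. 2b->0: ok.
cc: 2c undefined. 2c->0: no, bab/ccaca meet in 2. 2c->1: no, ccbca/aab meet in 1. 2c->2: no, bab/ccaca meet in 2. Open state 3: 2c->3.
cca: 3a undefined. 3a->0: no, bab/ccaca meet in 2. 3a->1: ok.
ccb: 3b undefined. 3b->0: ok.
ccc: 3c undefined. 3c->0: ok.
All examples now run through 4 states with every (state, symbol) defined. Accept strings end in {2}, Reject strings end in {0,1}; accept={2}.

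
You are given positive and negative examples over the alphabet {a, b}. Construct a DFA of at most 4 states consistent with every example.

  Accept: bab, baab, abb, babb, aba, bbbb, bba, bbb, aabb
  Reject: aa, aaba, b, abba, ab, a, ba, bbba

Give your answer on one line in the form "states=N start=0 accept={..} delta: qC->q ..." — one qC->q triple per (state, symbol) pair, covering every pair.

states=4 start=0 accept={3} delta: 0a->1 0b->1 1a->2 1b->2 2a->3 2b->3 3a->0 3b->3

Fold the examples into a partial DFA from state 0: repeatedly fix the first undefined (state, symbol) met by the shortest-then-alphabetical prefix, trying targets in increasing order and rejecting any under which an Accept and a Reject string meet in one state with the same remainder; add a state when all current targets are rejected. Accepting states are where Accept strings end.
a: 0a undefined. 0a->0: no, aba/aaba meet in 0 with "ba" left. Open state 1: 0a->1.
b: 0b undefined. 0b->0: no, bab/ab meet in 1 with "b" left. 0b->1: ok.
aa: 1a undefined. 1a->0: no, bab/b meet in 1. 1a->1: no, bab/ab meet in 1 with "b" left. Open state 2: 1a->2.
ab: 1b undefined. 1b->0: no, abb/b meet in 1. 1b->1: no, abb/b meet in 1. 1b->2: ok.
aab: 2b undefined. 2b->0: no, babb/aaba meet in 1. 2b->1: no, bab/b meet in 1. 2b->2: no, bab/aa meet in 2. Open state 3: 2b->3.
aba: 2a undefined. 2a->0: no, baab/b meet in 1. 2a->1: no, baab/aa meet in 2. 2a->2: no, aba/aa meet in 2. 2a->3: ok.
aaba: 3a undefined. 3a->0: ok.
aabb: 3b undefined. 3b->0: no, baab/aaba meet in 0. 3b->1: no, baab/b meet in 1. 3b->2: no, baab/aa meet in 2. 3b->3: ok.
All examples now run through 4 states with every (state, symbol) defined. Accept strings end in {3}, Reject strings end in {0,1,2}; accept={3}.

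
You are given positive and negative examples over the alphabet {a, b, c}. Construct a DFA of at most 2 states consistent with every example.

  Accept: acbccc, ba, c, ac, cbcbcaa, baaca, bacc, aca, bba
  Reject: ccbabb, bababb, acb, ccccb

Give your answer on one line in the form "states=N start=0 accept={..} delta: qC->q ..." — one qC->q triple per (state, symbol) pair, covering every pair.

states=2 start=0 accept={0} delta: 0a->0 0b->1 0c->0 1a->0 1b->1 1c->0

State merging on the prefix tree: take the shortest (then alphabetical) example prefix whose next move is undefined and point that move at state 0, else 1, else 2, ...; a target is out if some Accept/Reject pair would then sit in one state with the same input left (inseparable). If every existing state is out, open a new one.
a: 0a undefined. 0a->0: ok.
b: 0b undefined. 0b->0: no, ba/bababb meet in 0. Open state 1: 0b->1.
c: 0c undefined. 0c->0: ok.
ba: 1a undefined. 1a->0: ok.
bb: 1b undefined. 1b->0: no, ba/ccbabb meet in 0. 1b->1: ok.
cbc: 1c undefined. 1c->0: ok.
All examples now run through 2 states with every (state, symbol) defined. Accept strings end in {0}, Reject strings end in {1}; accept={0}.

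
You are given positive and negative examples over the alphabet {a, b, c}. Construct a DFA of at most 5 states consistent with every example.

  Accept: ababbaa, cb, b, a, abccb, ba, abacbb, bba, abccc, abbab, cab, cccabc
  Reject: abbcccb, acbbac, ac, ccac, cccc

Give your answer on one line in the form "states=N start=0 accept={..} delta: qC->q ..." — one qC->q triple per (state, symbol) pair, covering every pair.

Grow the machine one transition at a time. Run the examples from 0; the earliest place one falls off (shortest prefix, ties alphabetical) gets sent to the lowest-numbered state that keeps every Accept/Reject pair distinguishable — a pair clashes when both reach the same state with identical unread suffix — and to a fresh state only if none does.
a: 0a undefined. 0a->0: ok.
b: 0b undefined. 0b->0: ok.
c: 0c undefined. 0c->0: no, ababbaa/abbcccb meet in 0. Open state 1: 0c->1.
ca: 1a undefined. 1a->0: ok.
cb: 1b undefined. 1b->0: ok.
cc: 1c undefined. 1c->0: no, ababbaa/abbcccb meet in 0. 1c->1: no, ababbaa/abbcccb meet in 0. Open state 2: 1c->2.
cca: 2a undefined. 2a->0: ok.
ccc: 2c undefined. 2c->0: no, ababbaa/abbcccb meet in 0. 2c->1: no, ababbaa/abbcccb meet in 0. 2c->2: no, abccb/abbcccb meet in 2 with "b" left. Open state 3: 2c->3.
ccca: 3a undefined. 3a->0: no, cccabc/acbbac meet in 1. 3a->1: no, cccabc/acbbac meet in 1. 3a->2: ok.
cccc: 3c undefined. 3c->0: no, ababbaa/cccc meet in 0. 3c->1: ok.
abccb: 2b undefined. 2b->0: no, cccabc/acbbac meet in 1. 2b->1: no, abccb/acbbac meet in 1. 2b->2: ok.
abbcccb: 3b undefined. 3b->0: no, ababbaa/abbcccb meet in 0. 3b->1: ok.
All examples now run through 4 states with every (state, symbol) defined. Accept strings end in {0,2,3}, Reject strings end in {1}; accept={0,2,3}.

states=4 start=0 accept={0,2,3} delta: 0a->0 0b->0 0c->1 1a->0 1b->0 1c->2 2a->0 2b->2 2c->3 3a->2 3b->1 3c->1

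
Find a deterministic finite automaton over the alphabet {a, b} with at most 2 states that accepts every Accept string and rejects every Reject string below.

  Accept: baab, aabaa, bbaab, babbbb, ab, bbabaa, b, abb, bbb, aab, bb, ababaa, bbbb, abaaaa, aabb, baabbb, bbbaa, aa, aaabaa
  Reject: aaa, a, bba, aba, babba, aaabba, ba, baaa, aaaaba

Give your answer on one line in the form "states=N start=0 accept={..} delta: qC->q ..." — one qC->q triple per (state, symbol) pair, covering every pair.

states=2 start=0 accept={0} delta: 0a->1 0b->0 1a->0 1b->0

State merging on the prefix tree: take the shortest (then alphabetical) example prefix whose next move is undefined and point that move at state 0, else 1, else 2, ...; a target is out if some Accept/Reject pair would then sit in one state with the same input left (inseparable). If every existing state is out, open a new one.
a: 0a undefined. 0a->0: no, aa/aaa meet in 0. Open state 1: 0a->1.
b: 0b undefined. 0b->0: ok.
aa: 1a undefined. 1a->0: ok.
ab: 1b undefined. 1b->0: ok.
All examples now run through 2 states with every (state, symbol) defined. Accept strings end in {0}, Reject strings end in {1}; accept={0}.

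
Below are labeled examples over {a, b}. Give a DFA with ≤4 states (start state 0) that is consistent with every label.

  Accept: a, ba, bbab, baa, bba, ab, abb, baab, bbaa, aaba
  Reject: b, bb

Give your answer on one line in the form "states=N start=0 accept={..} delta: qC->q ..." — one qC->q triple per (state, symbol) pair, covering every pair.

states=2 start=0 accept={1} delta: 0a->1 0b->0 1a->1 1b->1

Fold the examples into a partial DFA from state 0: repeatedly fix the first undefined (state, symbol) met by the shortest-then-alphabetical prefix, trying targets in increasing order and rejecting any under which an Accept and a Reject string meet in one state with the same remainder; add a state when all current targets are rejected. Accepting states are where Accept strings end.
a: 0a undefined. 0a->0: no, ab/b meet in 0 with "b" left. Open state 1: 0a->1.
b: 0b undefined. 0b->0: ok.
aa: 1a undefined. 1a->0: no, baa/b meet in 0. 1a->1: ok.
ab: 1b undefined. 1b->0: no, bbab/b meet in 0. 1b->1: ok.
All examples now run through 2 states with every (state, symbol) defined. Accept strings end in {1}, Reject strings end in {0}; accept={1}.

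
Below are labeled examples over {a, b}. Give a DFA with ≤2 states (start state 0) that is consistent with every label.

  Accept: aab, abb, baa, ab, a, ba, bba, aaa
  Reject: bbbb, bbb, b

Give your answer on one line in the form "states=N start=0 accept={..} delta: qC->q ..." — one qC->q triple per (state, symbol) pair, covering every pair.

states=2 start=0 accept={1} delta: 0a->1 0b->0 1a->1 1b->1

State merging on the prefix tree: take the shortest (then alphabetical) example prefix whose next move is undefined and point that move at state 0, else 1, else 2, ...; a target is out if some Accept/Reject pair would then sit in one state with the same input left (inseparable). If every existing state is out, open a new one.
a: 0a undefined. 0a->0: no, aab/b meet in 0 with "b" left. Open state 1: 0a->1.
b: 0b undefined. 0b->0: ok.
aa: 1a undefined. 1a->0: no, aab/bbbb meet in 0. 1a->1: ok.
ab: 1b undefined. 1b->0: no, aab/bbbb meet in 0. 1b->1: ok.
All examples now run through 2 states with every (state, symbol) defined. Accept strings end in {1}, Reject strings end in {0}; accept={1}.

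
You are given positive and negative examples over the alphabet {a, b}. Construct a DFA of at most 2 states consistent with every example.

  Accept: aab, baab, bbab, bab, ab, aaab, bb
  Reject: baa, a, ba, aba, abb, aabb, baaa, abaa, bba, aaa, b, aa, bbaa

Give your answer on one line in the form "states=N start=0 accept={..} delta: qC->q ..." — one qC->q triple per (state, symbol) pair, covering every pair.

states=2 start=0 accept={0} delta: 0a->1 0b->1 1a->1 1b->0

Fold the examples into a partial DFA from state 0: repeatedly fix the first undefined (state, symbol) met by the shortest-then-alphabetical prefix, trying targets in increasing order and rejecting any under which an Accept and a Reject string meet in one state with the same remainder; add a state when all current targets are rejected. Accepting states are where Accept strings end.
a: 0a undefined. 0a->0: no, aab/b meet in 0 with "b" left. Open state 1: 0a->1.
b: 0b undefined. 0b->0: no, bb/b meet in 0. 0b->1: ok.
aa: 1a undefined. 1a->0: no, aab/baa meet in 1. 1a->1: ok.
ab: 1b undefined. 1b->0: ok.
All examples now run through 2 states with every (state, symbol) defined. Accept strings end in {0}, Reject strings end in {1}; accept={0}.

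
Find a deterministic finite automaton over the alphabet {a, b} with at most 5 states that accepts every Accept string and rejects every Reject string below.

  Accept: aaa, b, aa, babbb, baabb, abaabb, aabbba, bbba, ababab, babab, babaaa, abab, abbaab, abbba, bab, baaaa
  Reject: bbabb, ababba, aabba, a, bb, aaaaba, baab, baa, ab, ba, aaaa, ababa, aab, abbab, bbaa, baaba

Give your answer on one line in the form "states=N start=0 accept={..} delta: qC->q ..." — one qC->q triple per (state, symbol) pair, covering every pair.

Grow the machine one transition at a time. Run the examples from 0; the earliest place one falls off (shortest prefix, ties alphabetical) gets sent to the lowest-numbered state that keeps every Accept/Reject pair distinguishable — a pair clashes when both reach the same state with identical unread suffix — and to a fresh state only if none does.
a: 0a undefined. 0a->0: no, aaa/a meet in 0. Open state 1: 0a->1.
b: 0b undefined. 0b->0: no, b/bb meet in 0. 0b->1: no, aaa/baa meet in 1 with "aa" left. Open state 2: 0b->2.
aa: 1a undefined. 1a->0: no, aaa/a meet in 1. 1a->1: no, aaa/a meet in 1. 1a->2: no, aaa/ba meet in 2 with "a" left. Open state 3: 1a->3.
ab: 1b undefined. 1b->0: no, ababab/ab meet in 0. 1b->1: no, abab/aab meet in 3 with "b" left. 1b->2: no, b/ab meet in 2. 1b->3: no, aa/ab meet in 3. Open state 4: 1b->4.
ba: 2a undefined. 2a->0: ok.
bb: 2b undefined. 2b->0: no, aa/bbaa meet in 3. 2b->1: no, aaa/bbaa meet in 3 with "a" left. 2b->2: no, b/bbabb meet in 2. 2b->3: no, aa/bb meet in 3. 2b->4: ok.
aaa: 3a undefined. 3a->0: no, aaa/ba meet in 0. 3a->1: no, aaa/a meet in 1. 3a->2: ok.
aab: 3b undefined. 3b->0: no, aabbba/baaba meet in 4 with "a" left. 3b->1: ok.
aba: 4a undefined. 4a->0: ok.
abb: 4b undefined. 4b->0: no, babbb/ababba meet in 0. 4b->1: no, babbb/a meet in 1. 4b->2: no, aaa/abbab meet in 2. 4b->3: ok.
All examples now run through 5 states with every (state, symbol) defined. Accept strings end in {2,3}, Reject strings end in {0,1,4}; accept={2,3}.

states=5 start=0 accept={2,3} delta: 0a->1 0b->2 1a->3 1b->4 2a->0 2b->4 3a->2 3b->1 4a->0 4b->3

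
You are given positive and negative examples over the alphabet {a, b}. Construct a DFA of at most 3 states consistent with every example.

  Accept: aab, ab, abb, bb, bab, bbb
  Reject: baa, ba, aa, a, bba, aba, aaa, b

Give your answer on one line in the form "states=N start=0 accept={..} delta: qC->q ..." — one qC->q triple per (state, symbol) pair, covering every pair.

Fold the examples into a partial DFA from state 0: repeatedly fix the first undefined (state, symbol) met by the shortest-then-alphabetical prefix, trying targets in increasing order and rejecting any under which an Accept and a Reject string meet in one state with the same remainder; add a state when all current targets are rejected. Accepting states are where Accept strings end.
a: 0a undefined. 0a->0: no, aab/b meet in 0 with "b" left. Open state 1: 0a->1.
b: 0b undefined. 0b->0: no, bb/b meet in 0. 0b->1: ok.
aa: 1a undefined. 1a->0: no, aab/baa meet in 1. 1a->1: ok.
ab: 1b undefined. 1b->0: no, abb/baa meet in 1. 1b->1: no, aab/baa meet in 1. Open state 2: 1b->2.
aba: 2a undefined. 2a->0: ok.
abb: 2b undefined. 2b->0: no, abb/bba meet in 0. 2b->1: no, abb/baa meet in 1. 2b->2: ok.
All examples now run through 3 states with every (state, symbol) defined. Accept strings end in {2}, Reject strings end in {0,1}; accept={2}.

states=3 start=0 accept={2} delta: 0a->1 0b->1 1a->1 1b->2 2a->0 2b->2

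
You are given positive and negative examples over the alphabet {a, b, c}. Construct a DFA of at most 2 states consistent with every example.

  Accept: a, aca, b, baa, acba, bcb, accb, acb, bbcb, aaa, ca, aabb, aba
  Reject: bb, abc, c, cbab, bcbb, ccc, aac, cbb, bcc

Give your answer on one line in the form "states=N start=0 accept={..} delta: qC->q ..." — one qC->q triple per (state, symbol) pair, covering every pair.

Grow the machine one transition at a time. Run the examples from 0; the earliest place one falls off (shortest prefix, ties alphabetical) gets sent to the lowest-numbered state that keeps every Accept/Reject pair distinguishable — a pair clashes when both reach the same state with identical unread suffix — and to a fresh state only if none does.
a: 0a undefined. 0a->0: no, aabb/bb meet in 0 with "bb" left. Open state 1: 0a->1.
b: 0b undefined. 0b->0: no, b/bb meet in 0. 0b->1: ok.
c: 0c undefined. 0c->0: ok.
aa: 1a undefined. 1a->0: no, a/cbab meet in 1. 1a->1: ok.
ab: 1b undefined. 1b->0: ok.
ac: 1c undefined. 1c->0: ok.
All examples now run through 2 states with every (state, symbol) defined. Accept strings end in {1}, Reject strings end in {0}; accept={1}.

states=2 start=0 accept={1} delta: 0a->1 0b->1 0c->0 1a->1 1b->0 1c->0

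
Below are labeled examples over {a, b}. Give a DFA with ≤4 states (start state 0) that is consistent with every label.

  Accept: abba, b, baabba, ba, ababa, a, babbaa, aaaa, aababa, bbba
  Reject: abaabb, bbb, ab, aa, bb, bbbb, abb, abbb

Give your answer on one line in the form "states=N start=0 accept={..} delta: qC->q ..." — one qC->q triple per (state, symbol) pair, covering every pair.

states=4 start=0 accept={0,1,2} delta: 0a->1 0b->2 1a->3 1b->3 2a->0 2b->3 3a->0 3b->3

Grow the machine one transition at a time. Run the examples from 0; the earliest place one falls off (shortest prefix, ties alphabetical) gets sent to the lowest-numbered state that keeps every Accept/Reject pair distinguishable — a pair clashes when both reach the same state with identical unread suffix — and to a fresh state only if none does.
a: 0a undefined. 0a->0: no, b/ab meet in 0 with "b" left. Open state 1: 0a->1.
b: 0b undefined. 0b->0: no, b/bbb meet in 0. 0b->1: no, ba/aa meet in 1 with "a" left. Open state 2: 0b->2.
aa: 1a undefined. 1a->0: no, aaaa/aa meet in 0. 1a->1: no, a/aa meet in 1. 1a->2: no, b/aa meet in 2. Open state 3: 1a->3.
ab: 1b undefined. 1b->0: no, b/abb meet in 2. 1b->1: no, abba/aa meet in 3. 1b->2: no, b/ab meet in 2. 1b->3: ok.
ba: 2a undefined. 2a->0: ok.
bb: 2b undefined. 2b->0: no, b/bbb meet in 2. 2b->1: no, a/bb meet in 1. 2b->2: no, b/bbb meet in 2. 2b->3: ok.
aaa: 3a undefined. 3a->0: ok.
aab: 3b undefined. 3b->0: no, b/bbbb meet in 2. 3b->1: no, abba/ab meet in 3. 3b->2: no, b/abaabb meet in 2. 3b->3: ok.
All examples now run through 4 states with every (state, symbol) defined. Accept strings end in {0,1,2}, Reject strings end in {3}; accept={0,1,2}.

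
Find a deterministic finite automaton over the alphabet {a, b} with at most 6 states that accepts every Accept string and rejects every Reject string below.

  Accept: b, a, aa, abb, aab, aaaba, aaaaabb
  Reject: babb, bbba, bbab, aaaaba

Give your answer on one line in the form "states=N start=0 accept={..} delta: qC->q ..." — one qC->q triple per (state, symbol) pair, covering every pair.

states=5 start=0 accept={1,2,3} delta: 0a->1 0b->1 1a->2 1b->2 2a->3 2b->3 3a->4 3b->0 4a->0 4b->3

Grow the machine one transition at a time. Run the examples from 0; the earliest place one falls off (shortest prefix, ties alphabetical) gets sent to the lowest-numbered state that keeps every Accept/Reject pair distinguishable — a pair clashes when both reach the same state with identical unread suffix — and to a fresh state only if none does.
a: 0a undefined. 0a->0: no, aaaba/aaaaba meet in 0 with "ba" left. Open state 1: 0a->1.
b: 0b undefined. 0b->0: no, a/bbba meet in 1. 0b->1: ok.
aa: 1a undefined. 1a->0: no, aa/aaaaba meet in 0. 1a->1: no, abb/babb meet in 1 with "bb" left. Open state 2: 1a->2.
ab: 1b undefined. 1b->0: no, aa/bbba meet in 2. 1b->1: no, aa/bbba meet in 2. 1b->2: ok.
aaa: 2a undefined. 2a->0: no, b/bbab meet in 1. 2a->1: no, aa/bbab meet in 2. 2a->2: no, abb/bbab meet in 2 with "b" left. Open state 3: 2a->3.
aab: 2b undefined. 2b->0: no, b/babb meet in 1. 2b->1: no, aa/babb meet in 2. 2b->2: no, aa/babb meet in 2. 2b->3: ok.
aaaa: 3a undefined. 3a->0: no, aa/aaaaba meet in 2. 3a->1: no, b/bbba meet in 1. 3a->2: no, aa/bbba meet in 2. 3a->3: no, abb/bbba meet in 3. Open state 4: 3a->4.
aaab: 3b undefined. 3b->0: ok.
aaaaa: 4a undefined. 4a->0: ok.
aaaab: 4b undefined. 4b->0: no, b/aaaaba meet in 1. 4b->1: no, aa/aaaaba meet in 2. 4b->2: no, abb/aaaaba meet in 3. 4b->3: ok.
All examples now run through 5 states with every (state, symbol) defined. Accept strings end in {1,2,3}, Reject strings end in {0,4}; accept={1,2,3}.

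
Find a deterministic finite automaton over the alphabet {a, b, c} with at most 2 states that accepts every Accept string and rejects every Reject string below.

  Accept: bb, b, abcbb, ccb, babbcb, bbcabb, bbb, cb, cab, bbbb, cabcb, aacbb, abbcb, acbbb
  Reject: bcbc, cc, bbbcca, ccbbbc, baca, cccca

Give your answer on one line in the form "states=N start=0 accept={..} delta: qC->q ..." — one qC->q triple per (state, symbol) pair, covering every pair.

Fold the examples into a partial DFA from state 0: repeatedly fix the first undefined (state, symbol) met by the shortest-then-alphabetical prefix, trying targets in increasing order and rejecting any under which an Accept and a Reject string meet in one state with the same remainder; add a state when all current targets are rejected. Accepting states are where Accept strings end.
a: 0a undefined. 0a->0: ok.
b: 0b undefined. 0b->0: ok.
c: 0c undefined. 0c->0: no, bb/bcbc meet in 0. Open state 1: 0c->1.
ca: 1a undefined. 1a->0: no, bb/baca meet in 0. 1a->1: ok.
cb: 1b undefined. 1b->0: ok.
cc: 1c undefined. 1c->0: no, bb/cc meet in 0. 1c->1: ok.
All examples now run through 2 states with every (state, symbol) defined. Accept strings end in {0}, Reject strings end in {1}; accept={0}.

states=2 start=0 accept={0} delta: 0a->0 0b->0 0c->1 1a->1 1b->0 1c->1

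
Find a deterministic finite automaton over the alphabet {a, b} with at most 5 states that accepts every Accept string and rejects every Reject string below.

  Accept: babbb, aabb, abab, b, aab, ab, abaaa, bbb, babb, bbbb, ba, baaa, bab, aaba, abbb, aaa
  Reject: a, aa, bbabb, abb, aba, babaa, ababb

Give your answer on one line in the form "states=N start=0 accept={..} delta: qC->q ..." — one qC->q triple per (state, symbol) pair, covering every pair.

states=5 start=0 accept={0,2,4} delta: 0a->1 0b->2 1a->3 1b->4 2a->2 2b->0 3a->0 3b->2 4a->1 4b->1

Fold the examples into a partial DFA from state 0: repeatedly fix the first undefined (state, symbol) met by the shortest-then-alphabetical prefix, trying targets in increasing order and rejecting any under which an Accept and a Reject string meet in one state with the same remainder; add a state when all current targets are rejected. Accepting states are where Accept strings end.
a: 0a undefined. 0a->0: no, aabb/abb meet in 0 with "bb" left. Open state 1: 0a->1.
b: 0b undefined. 0b->0: no, babb/bbabb meet in 1 with "bb" left. 0b->1: no, b/a meet in 1. Open state 2: 0b->2.
aa: 1a undefined. 1a->0: no, aaa/a meet in 1. 1a->1: no, aabb/abb meet in 1 with "bb" left. 1a->2: no, b/aa meet in 2. Open state 3: 1a->3.
ab: 1b undefined. 1b->0: no, b/abb meet in 2. 1b->1: no, aabb/ababb meet in 3 with "bb" left. 1b->2: no, babb/ababb meet in 2 with "abb" left. 1b->3: no, aab/abb meet in 3 with "b" left. Open state 4: 1b->4.
ba: 2a undefined. 2a->0: no, baaa/aa meet in 3. 2a->1: no, babb/abb meet in 4 with "b" left. 2a->2: ok.
bb: 2b undefined. 2b->0: ok.
aaa: 3a undefined. 3a->0: ok.
aab: 3b undefined. 3b->0: no, aaba/a meet in 1. 3b->1: no, aab/a meet in 1. 3b->2: ok.
aba: 4a undefined. 4a->0: no, babbb/aba meet in 0. 4a->1: ok.
abb: 4b undefined. 4b->0: no, babbb/bbabb meet in 0. 4b->1: ok.
All examples now run through 5 states with every (state, symbol) defined. Accept strings end in {0,2,4}, Reject strings end in {1,3}; accept={0,2,4}.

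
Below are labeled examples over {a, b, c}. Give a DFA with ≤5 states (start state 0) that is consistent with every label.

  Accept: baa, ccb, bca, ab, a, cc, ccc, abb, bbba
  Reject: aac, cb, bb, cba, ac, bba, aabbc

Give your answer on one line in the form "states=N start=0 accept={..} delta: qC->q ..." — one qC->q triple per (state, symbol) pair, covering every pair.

Grow the machine one transition at a time. Run the examples from 0; the earliest place one falls off (shortest prefix, ties alphabetical) gets sent to the lowest-numbered state that keeps every Accept/Reject pair distinguishable — a pair clashes when both reach the same state with identical unread suffix — and to a fresh state only if none does.
a: 0a undefined. 0a->0: no, abb/bb meet in 0 with "bb" left. Open state 1: 0a->1.
b: 0b undefined. 0b->0: no, a/bba meet in 1. 0b->1: no, ab/bb meet in 1 with "b" left. Open state 2: 0b->2.
c: 0c undefined. 0c->0: no, ccb/cb meet in 2. 0c->1: no, ab/cb meet in 1 with "b" left. 0c->2: ok.
aa: 1a undefined. 1a->0: ok.
ab: 1b undefined. 1b->0: no, abb/aac meet in 2. 1b->1: ok.
ac: 1c undefined. 1c->0: ok.
ba: 2a undefined. 2a->0: ok.
bb: 2b undefined. 2b->0: no, baa/cba meet in 1. 2b->1: no, baa/cb meet in 1. 2b->2: no, cc/aabbc meet in 2 with "c" left. Open state 3: 2b->3.
bc: 2c undefined. 2c->0: no, ccb/aac meet in 2. 2c->1: no, bca/ac meet in 0. 2c->2: no, ccb/cb meet in 3. 2c->3: no, bca/cba meet in 3 with "a" left. Open state 4: 2c->4.
bba: 3a undefined. 3a->0: ok.
bbb: 3b undefined. 3b->0: ok.
bca: 4a undefined. 4a->0: no, bca/cba meet in 0. 4a->1: ok.
ccb: 4b undefined. 4b->0: no, ccb/cba meet in 0. 4b->1: ok.
ccc: 4c undefined. 4c->0: no, ccc/cba meet in 0. 4c->1: ok.
aabbc: 3c undefined. 3c->0: ok.
All examples now run through 5 states with every (state, symbol) defined. Accept strings end in {1,4}, Reject strings end in {0,2,3}; accept={1,4}.

states=5 start=0 accept={1,4} delta: 0a->1 0b->2 0c->2 1a->0 1b->1 1c->0 2a->0 2b->3 2c->4 3a->0 3b->0 3c->0 4a->1 4b->1 4c->1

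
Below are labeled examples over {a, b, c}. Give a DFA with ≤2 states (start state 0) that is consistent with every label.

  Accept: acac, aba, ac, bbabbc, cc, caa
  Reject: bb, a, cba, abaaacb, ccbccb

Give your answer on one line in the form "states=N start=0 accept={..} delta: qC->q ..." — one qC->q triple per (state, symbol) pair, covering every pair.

states=2 start=0 accept={1} delta: 0a->0 0b->1 0c->1 1a->1 1b->0 1c->1

Fold the examples into a partial DFA from state 0: repeatedly fix the first undefined (state, symbol) met by the shortest-then-alphabetical prefix, trying targets in increasing order and rejecting any under which an Accept and a Reject string meet in one state with the same remainder; add a state when all current targets are rejected. Accepting states are where Accept strings end.
a: 0a undefined. 0a->0: ok.
b: 0b undefined. 0b->0: no, aba/bb meet in 0. Open state 1: 0b->1.
c: 0c undefined. 0c->0: no, acac/a meet in 0. 0c->1: ok.
bb: 1b undefined. 1b->0: ok.
ca: 1a undefined. 1a->0: no, aba/bb meet in 0. 1a->1: ok.
cc: 1c undefined. 1c->0: no, acac/bb meet in 0. 1c->1: ok.
All examples now run through 2 states with every (state, symbol) defined. Accept strings end in {1}, Reject strings end in {0}; accept={1}.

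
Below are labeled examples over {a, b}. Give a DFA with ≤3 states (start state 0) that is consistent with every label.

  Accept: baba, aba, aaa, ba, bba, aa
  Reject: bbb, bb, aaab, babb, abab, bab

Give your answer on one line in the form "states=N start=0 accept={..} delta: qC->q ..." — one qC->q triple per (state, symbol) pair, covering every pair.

states=2 start=0 accept={0} delta: 0a->0 0b->1 1a->0 1b->1

Grow the machine one transition at a time. Run the examples from 0; the earliest place one falls off (shortest prefix, ties alphabetical) gets sent to the lowest-numbered state that keeps every Accept/Reject pair distinguishable — a pair clashes when both reach the same state with identical unread suffix — and to a fresh state only if none does.
a: 0a undefined. 0a->0: ok.
b: 0b undefined. 0b->0: no, baba/bbb meet in 0. Open state 1: 0b->1.
ba: 1a undefined. 1a->0: ok.
bb: 1b undefined. 1b->0: no, baba/bb meet in 0. 1b->1: ok.
All examples now run through 2 states with every (state, symbol) defined. Accept strings end in {0}, Reject strings end in {1}; accept={0}.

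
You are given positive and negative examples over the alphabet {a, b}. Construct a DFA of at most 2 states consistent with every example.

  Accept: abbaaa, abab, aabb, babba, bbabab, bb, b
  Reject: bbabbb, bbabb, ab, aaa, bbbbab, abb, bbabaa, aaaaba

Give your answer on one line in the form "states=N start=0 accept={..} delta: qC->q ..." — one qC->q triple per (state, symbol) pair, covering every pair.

State merging on the prefix tree: take the shortest (then alphabetical) example prefix whose next move is undefined and point that move at state 0, else 1, else 2, ...; a target is out if some Accept/Reject pair would then sit in one state with the same input left (inseparable). If every existing state is out, open a new one.
a: 0a undefined. 0a->0: no, aabb/abb meet in 0 with "bb" left. Open state 1: 0a->1.
b: 0b undefined. 0b->0: ok.
aa: 1a undefined. 1a->0: ok.
ab: 1b undefined. 1b->0: no, abbaaa/aaa meet in 1. 1b->1: ok.
All examples now run through 2 states with every (state, symbol) defined. Accept strings end in {0}, Reject strings end in {1}; accept={0}.

states=2 start=0 accept={0} delta: 0a->1 0b->0 1a->0 1b->1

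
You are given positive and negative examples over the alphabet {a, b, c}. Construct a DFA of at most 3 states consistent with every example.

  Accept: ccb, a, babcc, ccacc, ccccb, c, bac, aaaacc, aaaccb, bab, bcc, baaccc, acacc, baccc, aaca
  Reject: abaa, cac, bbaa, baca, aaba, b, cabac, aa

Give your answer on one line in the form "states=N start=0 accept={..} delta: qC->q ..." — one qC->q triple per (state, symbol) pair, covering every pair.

states=3 start=0 accept={1} delta: 0a->1 0b->0 0c->1 1a->2 1b->1 1c->1 2a->0 2b->1 2c->0

Grow the machine one transition at a time. Run the examples from 0; the earliest place one falls off (shortest prefix, ties alphabetical) gets sent to the lowest-numbered state that keeps every Accept/Reject pair distinguishable — a pair clashes when both reach the same state with identical unread suffix — and to a fresh state only if none does.
a: 0a undefined. 0a->0: no, a/aa meet in 0. Open state 1: 0a->1.
b: 0b undefined. 0b->0: ok.
c: 0c undefined. 0c->0: no, ccb/b meet in 0. 0c->1: ok.
aa: 1a undefined. 1a->0: no, a/cac meet in 1. 1a->1: no, a/bbaa meet in 1. Open state 2: 1a->2.
ab: 1b undefined. 1b->0: no, bab/b meet in 0. 1b->1: ok.
ac: 1c undefined. 1c->0: no, ccb/b meet in 0. 1c->1: ok.
aaa: 2a undefined. 2a->0: ok.
aab: 2b undefined. 2b->0: no, ccb/aaba meet in 1. 2b->1: ok.
aac: 2c undefined. 2c->0: ok.
All examples now run through 3 states with every (state, symbol) defined. Accept strings end in {1}, Reject strings end in {0,2}; accept={1}.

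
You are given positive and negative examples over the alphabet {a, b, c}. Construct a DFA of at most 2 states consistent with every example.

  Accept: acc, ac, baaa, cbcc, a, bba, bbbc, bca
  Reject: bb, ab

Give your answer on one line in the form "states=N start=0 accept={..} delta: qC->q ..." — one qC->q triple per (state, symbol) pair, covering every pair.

states=2 start=0 accept={0} delta: 0a->0 0b->1 0c->0 1a->0 1b->1 1c->0

Grow the machine one transition at a time. Run the examples from 0; the earliest place one falls off (shortest prefix, ties alphabetical) gets sent to the lowest-numbered state that keeps every Accept/Reject pair distinguishable — a pair clashes when both reach the same state with identical unread suffix — and to a fresh state only if none does.
a: 0a undefined. 0a->0: ok.
b: 0b undefined. 0b->0: no, baaa/bb meet in 0. Open state 1: 0b->1.
c: 0c undefined. 0c->0: ok.
ba: 1a undefined. 1a->0: ok.
bb: 1b undefined. 1b->0: no, acc/bb meet in 0. 1b->1: ok.
bc: 1c undefined. 1c->0: ok.
All examples now run through 2 states with every (state, symbol) defined. Accept strings end in {0}, Reject strings end in {1}; accept={0}.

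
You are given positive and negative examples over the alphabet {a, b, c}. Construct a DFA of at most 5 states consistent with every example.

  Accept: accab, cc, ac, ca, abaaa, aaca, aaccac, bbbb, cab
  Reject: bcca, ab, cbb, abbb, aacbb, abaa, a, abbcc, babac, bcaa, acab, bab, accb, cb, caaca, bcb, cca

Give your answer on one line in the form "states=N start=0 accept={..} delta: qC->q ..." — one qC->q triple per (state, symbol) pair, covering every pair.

states=2 start=0 accept={0} delta: 0a->1 0b->0 0c->1 1a->0 1b->1 1c->0

State merging on the prefix tree: take the shortest (then alphabetical) example prefix whose next move is undefined and point that move at state 0, else 1, else 2, ...; a target is out if some Accept/Reject pair would then sit in one state with the same input left (inseparable). If every existing state is out, open a new one.
a: 0a undefined. 0a->0: no, cab/acab meet in 0 with "cab" left. Open state 1: 0a->1.
b: 0b undefined. 0b->0: ok.
c: 0c undefined. 0c->0: no, cc/cbb meet in 0. 0c->1: ok.
aa: 1a undefined. 1a->0: ok.
ab: 1b undefined. 1b->0: no, cc/abbcc meet in 1 with "c" left. 1b->1: ok.
ac: 1c undefined. 1c->0: ok.
All examples now run through 2 states with every (state, symbol) defined. Accept strings end in {0}, Reject strings end in {1}; accept={0}.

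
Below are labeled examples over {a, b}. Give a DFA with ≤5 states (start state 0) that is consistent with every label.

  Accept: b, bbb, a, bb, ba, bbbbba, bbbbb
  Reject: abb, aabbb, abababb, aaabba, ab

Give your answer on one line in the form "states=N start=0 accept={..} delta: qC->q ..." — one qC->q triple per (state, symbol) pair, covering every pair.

states=4 start=0 accept={0,1} delta: 0a->1 0b->0 1a->1 1b->2 2a->0 2b->3 3a->2 3b->2

State merging on the prefix tree: take the shortest (then alphabetical) example prefix whose next move is undefined and point that move at state 0, else 1, else 2, ...; a target is out if some Accept/Reject pair would then sit in one state with the same input left (inseparable). If every existing state is out, open a new one.
a: 0a undefined. 0a->0: no, b/ab meet in 0 with "b" left. Open state 1: 0a->1.
b: 0b undefined. 0b->0: ok.
aa: 1a undefined. 1a->0: no, b/aabbb meet in 0. 1a->1: ok.
ab: 1b undefined. 1b->0: no, b/abb meet in 0. 1b->1: no, a/abb meet in 1. Open state 2: 1b->2.
aba: 2a undefined. 2a->0: ok.
abb: 2b undefined. 2b->0: no, b/abb meet in 0. 2b->1: no, a/abb meet in 1. 2b->2: no, b/aaabba meet in 0. Open state 3: 2b->3.
aabbb: 3b undefined. 3b->0: no, b/aabbb meet in 0. 3b->1: no, a/aabbb meet in 1. 3b->2: ok.
aaabba: 3a undefined. 3a->0: no, b/aaabba meet in 0. 3a->1: no, a/aaabba meet in 1. 3a->2: ok.
All examples now run through 4 states with every (state, symbol) defined. Accept strings end in {0,1}, Reject strings end in {2,3}; accept={0,1}.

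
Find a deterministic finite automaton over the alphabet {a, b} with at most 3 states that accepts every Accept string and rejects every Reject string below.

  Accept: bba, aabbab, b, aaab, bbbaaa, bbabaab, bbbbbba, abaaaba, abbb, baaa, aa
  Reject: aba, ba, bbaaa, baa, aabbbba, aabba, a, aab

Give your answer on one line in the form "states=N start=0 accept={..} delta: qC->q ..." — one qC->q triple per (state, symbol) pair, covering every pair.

Fold the examples into a partial DFA from state 0: repeatedly fix the first undefined (state, symbol) met by the shortest-then-alphabetical prefix, trying targets in increasing order and rejecting any under which an Accept and a Reject string meet in one state with the same remainder; add a state when all current targets are rejected. Accepting states are where Accept strings end.
a: 0a undefined. 0a->0: no, bba/aabba meet in 0 with "bba" left. Open state 1: 0a->1.
b: 0b undefined. 0b->0: no, bba/ba meet in 1. 0b->1: no, bba/aba meet in 1 with "ba" left. Open state 2: 0b->2.
aa: 1a undefined. 1a->0: no, bba/aabba meet in 2 with "ba" left. 1a->1: no, aaab/aab meet in 1 with "b" left. 1a->2: ok.
ab: 1b undefined. 1b->0: no, abbb/aab meet in 2 with "b" left. 1b->1: no, b/aba meet in 2. 1b->2: ok.
ba: 2a undefined. 2a->0: ok.
bb: 2b undefined. 2b->0: no, bba/baa meet in 1. 2b->1: ok.
All examples now run through 3 states with every (state, symbol) defined. Accept strings end in {2}, Reject strings end in {0,1}; accept={2}.

states=3 start=0 accept={2} delta: 0a->1 0b->2 1a->2 1b->2 2a->0 2b->1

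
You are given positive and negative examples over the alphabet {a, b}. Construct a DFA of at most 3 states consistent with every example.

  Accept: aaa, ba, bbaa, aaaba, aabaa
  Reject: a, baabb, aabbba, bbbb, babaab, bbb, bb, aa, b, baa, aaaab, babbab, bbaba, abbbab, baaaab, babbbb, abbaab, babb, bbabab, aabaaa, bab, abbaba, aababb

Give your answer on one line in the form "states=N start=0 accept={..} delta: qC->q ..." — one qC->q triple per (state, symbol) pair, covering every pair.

states=3 start=0 accept={0} delta: 0a->1 0b->2 1a->2 1b->1 2a->0 2b->1

State merging on the prefix tree: take the shortest (then alphabetical) example prefix whose next move is undefined and point that move at state 0, else 1, else 2, ...; a target is out if some Accept/Reject pair would then sit in one state with the same input left (inseparable). If every existing state is out, open a new one.
a: 0a undefined. 0a->0: no, aaa/a meet in 0. Open state 1: 0a->1.
b: 0b undefined. 0b->0: no, ba/a meet in 1. 0b->1: no, aaa/baa meet in 1 with "aa" left. Open state 2: 0b->2.
aa: 1a undefined. 1a->0: no, aaa/a meet in 1. 1a->1: no, aaa/a meet in 1. 1a->2: ok.
ab: 1b undefined. 1b->0: no, aaaba/abbaba meet in 2 with "aba" left. 1b->1: ok.
ba: 2a undefined. 2a->0: ok.
bb: 2b undefined. 2b->0: no, aaa/bbbb meet in 0. 2b->1: ok.
All examples now run through 3 states with every (state, symbol) defined. Accept strings end in {0}, Reject strings end in {1,2}; accept={0}.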